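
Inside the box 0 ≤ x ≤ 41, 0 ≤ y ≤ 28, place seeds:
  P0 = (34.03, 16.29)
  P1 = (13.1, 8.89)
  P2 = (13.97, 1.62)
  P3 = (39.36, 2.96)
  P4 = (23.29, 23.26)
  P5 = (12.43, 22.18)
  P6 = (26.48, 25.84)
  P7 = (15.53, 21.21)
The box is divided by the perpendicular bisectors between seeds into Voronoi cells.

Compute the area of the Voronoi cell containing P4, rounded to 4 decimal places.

1. box [0,41]×[0,28]: [(0, 0) (41, 0) (41, 28) (0, 28)]
2. ⊥bis P4·P0 via (28.66,19.775): [(0, 0) (15.8265, 0) (33.9978, 28) (0, 28)]  |A|=697.5406
3. ⊥bis P4·P1 via (18.195,16.075): [(23.7174, 12.159) (33.9978, 28) (1.3783, 28)]  |A|=258.3633
4. ⊥bis P4·P2 via (18.63,12.44): [(23.7174, 12.159) (33.9978, 28) (1.3783, 28)]  |A|=258.3633
5. ⊥bis P4·P3 via (31.325,13.11): [(23.7174, 12.159) (33.9978, 28) (1.3783, 28)]  |A|=258.3633
6. ⊥bis P4·P5 via (17.86,22.72): [(18.5455, 15.8264) (23.7174, 12.159) (33.9978, 28) (17.3349, 28)]  |A|=161.2387
7. ⊥bis P4·P6 via (24.885,24.55): [(18.5455, 15.8264) (23.7174, 12.159) (28.6987, 19.8346) (22.0947, 28) (17.3349, 28)]  |A|=112.642
8. ⊥bis P4·P7 via (19.41,22.235): [(21.6925, 13.5949) (23.7174, 12.159) (28.6987, 19.8346) (22.0947, 28) (17.887, 28)]  |A|=90.8612
9. canonical 5-gon: [(21.6925, 13.5949) (23.7174, 12.159) (28.6987, 19.8346) (22.0947, 28) (17.887, 28)]
10. shoelace: 90.8612

Area of P4's cell: 90.8612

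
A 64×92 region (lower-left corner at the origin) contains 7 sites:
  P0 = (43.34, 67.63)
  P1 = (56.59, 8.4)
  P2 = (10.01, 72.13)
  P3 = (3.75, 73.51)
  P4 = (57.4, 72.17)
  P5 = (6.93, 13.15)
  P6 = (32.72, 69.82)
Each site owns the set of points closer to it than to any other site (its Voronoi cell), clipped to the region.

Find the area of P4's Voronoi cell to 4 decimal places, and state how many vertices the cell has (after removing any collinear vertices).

1. box [0,64]×[0,92]: [(0, 0) (64, 0) (64, 92) (0, 92)]
2. ⊥bis P4·P0 via (50.37,69.9): [(64, 27.689) (64, 92) (43.2339, 92)]  |A|=667.745
3. ⊥bis P4·P1 via (56.995,40.285): [(59.9448, 40.2475) (64, 40.196) (64, 92) (43.2339, 92)]  |A|=642.3861
4. ⊥bis P4·P2 via (33.705,72.15): [(59.9448, 40.2475) (64, 40.196) (64, 92) (43.2339, 92)]  |A|=642.3861
5. ⊥bis P4·P3 via (30.575,72.84): [(59.9448, 40.2475) (64, 40.196) (64, 92) (43.2339, 92)]  |A|=642.3861
6. ⊥bis P4·P5 via (32.165,42.66): [(59.9448, 40.2475) (64, 40.196) (64, 92) (43.2339, 92)]  |A|=642.3861
7. ⊥bis P4·P6 via (45.06,70.995): [(59.9448, 40.2475) (64, 40.196) (64, 92) (43.2339, 92)]  |A|=642.3861
8. canonical 4-gon: [(59.9448, 40.2475) (64, 40.196) (64, 92) (43.2339, 92)]
9. shoelace: 642.3861

Area of P4's cell: 642.3861 (4 vertices)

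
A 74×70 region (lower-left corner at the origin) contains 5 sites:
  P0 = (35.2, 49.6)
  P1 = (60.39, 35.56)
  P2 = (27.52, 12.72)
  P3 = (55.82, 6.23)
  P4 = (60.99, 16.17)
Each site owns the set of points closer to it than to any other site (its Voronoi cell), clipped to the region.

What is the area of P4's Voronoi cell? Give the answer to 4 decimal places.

Area of P4's cell: 451.1447

1. box [0,74]×[0,70]: [(0, 0) (74, 0) (74, 70) (0, 70)]
2. ⊥bis P4·P0 via (48.095,32.885): [(5.4682, 0) (74, 0) (74, 52.8697)]  |A|=1811.6297
3. ⊥bis P4·P1 via (60.69,25.865): [(38.0889, 25.1656) (5.4682, 0) (74, 0) (74, 26.2769)]  |A|=1334.1394
4. ⊥bis P4·P2 via (44.255,14.445): [(43.1339, 25.3217) (45.744, 0) (74, 0) (74, 26.2769)]  |A|=763.279
5. ⊥bis P4·P3 via (58.405,11.2): [(43.1339, 25.3217) (43.8068, 18.7928) (74, 3.0887) (74, 26.2769)]  |A|=451.1447
6. canonical 4-gon: [(43.1339, 25.3217) (43.8068, 18.7928) (74, 3.0887) (74, 26.2769)]
7. shoelace: 451.1447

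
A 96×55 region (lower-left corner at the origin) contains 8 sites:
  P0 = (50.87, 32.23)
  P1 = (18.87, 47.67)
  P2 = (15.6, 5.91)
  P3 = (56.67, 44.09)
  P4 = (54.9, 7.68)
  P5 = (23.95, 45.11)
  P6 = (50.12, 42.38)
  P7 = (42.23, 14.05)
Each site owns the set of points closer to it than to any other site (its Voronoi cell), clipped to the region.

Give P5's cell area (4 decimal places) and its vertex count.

1. box [0,96]×[0,55]: [(0, 0) (96, 0) (96, 55) (0, 55)]
2. ⊥bis P5·P0 via (37.41,38.67): [(0, 0) (18.9082, 0) (45.2232, 55) (0, 55)]  |A|=1763.6114
3. ⊥bis P5·P1 via (21.41,46.39): [(0, 3.9045) (0, 0) (18.9082, 0) (45.2232, 55) (25.7489, 55)]  |A|=1105.7854
4. ⊥bis P5·P2 via (19.775,25.51): [(11.7493, 27.2196) (30.0648, 23.3182) (45.2232, 55) (25.7489, 55)]  |A|=590.2062
5. ⊥bis P5·P3 via (40.31,44.6): [(11.7493, 27.2196) (30.0648, 23.3182) (40.3144, 44.7403) (40.6342, 55) (25.7489, 55)]  |A|=566.6656
6. ⊥bis P5·P4 via (39.425,26.395): [(11.7493, 27.2196) (30.0648, 23.3182) (40.3144, 44.7403) (40.6342, 55) (25.7489, 55)]  |A|=566.6656
7. ⊥bis P5·P6 via (37.035,43.745): [(11.7493, 27.2196) (30.0648, 23.3182) (36.2534, 36.2527) (38.2091, 55) (25.7489, 55)]  |A|=524.4586
8. ⊥bis P5·P7 via (33.09,29.58): [(11.7493, 27.2196) (24.4739, 24.5091) (33.0494, 29.5561) (36.2534, 36.2527) (38.2091, 55) (25.7489, 55)]  |A|=505.2434
9. canonical 6-gon: [(11.7493, 27.2196) (24.4739, 24.5091) (33.0494, 29.5561) (36.2534, 36.2527) (38.2091, 55) (25.7489, 55)]
10. shoelace: 505.2434

Area of P5's cell: 505.2434 (6 vertices)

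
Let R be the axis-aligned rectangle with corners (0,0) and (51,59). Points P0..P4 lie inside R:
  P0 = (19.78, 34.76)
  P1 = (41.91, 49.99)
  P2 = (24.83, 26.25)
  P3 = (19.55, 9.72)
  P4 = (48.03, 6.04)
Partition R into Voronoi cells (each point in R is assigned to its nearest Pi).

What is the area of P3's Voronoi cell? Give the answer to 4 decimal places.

1. box [0,51]×[0,59]: [(0, 0) (51, 0) (51, 59) (0, 59)]
2. ⊥bis P3·P0 via (19.665,22.24): [(0, 22.4206) (0, 0) (51, 0) (51, 21.9522)]  |A|=1131.5066
3. ⊥bis P3·P1 via (30.73,29.855): [(44.8613, 22.0086) (0, 22.4206) (0, 0) (51, 0) (51, 18.6)]  |A|=1121.2177
4. ⊥bis P3·P2 via (22.19,17.985): [(8.5493, 22.3421) (0, 22.4206) (0, 0) (51, 0) (51, 8.7825)]  |A|=851.9762
5. ⊥bis P3·P4 via (33.79,7.88): [(34.5842, 14.0261) (8.5493, 22.3421) (0, 22.4206) (0, 0) (32.7718, 0)]  |A|=652.0549
6. canonical 5-gon: [(34.5842, 14.0261) (8.5493, 22.3421) (0, 22.4206) (0, 0) (32.7718, 0)]
7. shoelace: 652.0549

Area of P3's cell: 652.0549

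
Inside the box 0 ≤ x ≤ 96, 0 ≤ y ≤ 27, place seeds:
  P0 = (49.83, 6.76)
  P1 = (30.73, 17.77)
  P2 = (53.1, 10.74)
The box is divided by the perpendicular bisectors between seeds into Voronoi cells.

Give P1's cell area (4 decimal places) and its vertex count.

Area of P1's cell: 1091.2520 (5 vertices)

1. box [0,96]×[0,27]: [(0, 0) (96, 0) (96, 27) (0, 27)]
2. ⊥bis P1·P0 via (40.28,12.265): [(0, 0) (33.21, 0) (48.7738, 27) (0, 27)]  |A|=1106.7814
3. ⊥bis P1·P2 via (41.915,14.255): [(0, 0) (33.21, 0) (42.4998, 16.1159) (45.9202, 27) (0, 27)]  |A|=1091.252
4. canonical 5-gon: [(0, 0) (33.21, 0) (42.4998, 16.1159) (45.9202, 27) (0, 27)]
5. shoelace: 1091.252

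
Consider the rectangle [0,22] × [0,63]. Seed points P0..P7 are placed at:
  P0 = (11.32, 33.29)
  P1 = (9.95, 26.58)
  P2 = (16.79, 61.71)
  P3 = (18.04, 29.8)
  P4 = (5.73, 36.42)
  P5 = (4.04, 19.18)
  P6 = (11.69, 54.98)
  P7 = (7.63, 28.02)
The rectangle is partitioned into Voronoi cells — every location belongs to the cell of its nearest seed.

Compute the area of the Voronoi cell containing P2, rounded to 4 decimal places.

Area of P2's cell: 73.2366

1. box [0,22]×[0,63]: [(0, 0) (22, 0) (22, 63) (0, 63)]
2. ⊥bis P2·P0 via (14.055,47.5): [(0, 50.2052) (22, 45.9708) (22, 63) (0, 63)]  |A|=328.0641
3. ⊥bis P2·P1 via (13.37,44.145): [(0, 50.2052) (22, 45.9708) (22, 63) (0, 63)]  |A|=328.0641
4. ⊥bis P2·P3 via (17.415,45.755): [(0, 50.2052) (22, 45.9708) (22, 63) (0, 63)]  |A|=328.0641
5. ⊥bis P2·P4 via (11.26,49.065): [(0, 53.9893) (15.4545, 47.2306) (22, 45.9708) (22, 63) (0, 63)]  |A|=298.8232
6. ⊥bis P2·P5 via (10.415,40.445): [(0, 53.9893) (15.4545, 47.2306) (22, 45.9708) (22, 63) (0, 63)]  |A|=298.8232
7. ⊥bis P2·P6 via (14.24,58.345): [(22, 52.4645) (22, 63) (8.0972, 63)]  |A|=73.2366
8. ⊥bis P2·P7 via (12.21,44.865): [(22, 52.4645) (22, 63) (8.0972, 63)]  |A|=73.2366
9. canonical 3-gon: [(22, 52.4645) (22, 63) (8.0972, 63)]
10. shoelace: 73.2366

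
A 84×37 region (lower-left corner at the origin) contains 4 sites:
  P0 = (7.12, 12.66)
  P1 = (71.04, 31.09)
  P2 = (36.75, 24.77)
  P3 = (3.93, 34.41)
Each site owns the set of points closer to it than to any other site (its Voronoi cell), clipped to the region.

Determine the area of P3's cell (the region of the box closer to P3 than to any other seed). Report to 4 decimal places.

Area of P3's cell: 265.7720

1. box [0,84]×[0,37]: [(0, 0) (84, 0) (84, 37) (0, 37)]
2. ⊥bis P3·P0 via (5.525,23.535): [(0, 22.7247) (84, 35.0447) (84, 37) (0, 37)]  |A|=681.688
3. ⊥bis P3·P1 via (37.485,32.75): [(0, 22.7247) (37.2594, 28.1894) (37.6953, 37) (0, 37)]  |A|=432.0044
4. ⊥bis P3·P2 via (20.34,29.59): [(0, 22.7247) (19.1484, 25.5331) (22.5165, 37) (0, 37)]  |A|=265.772
5. canonical 4-gon: [(0, 22.7247) (19.1484, 25.5331) (22.5165, 37) (0, 37)]
6. shoelace: 265.772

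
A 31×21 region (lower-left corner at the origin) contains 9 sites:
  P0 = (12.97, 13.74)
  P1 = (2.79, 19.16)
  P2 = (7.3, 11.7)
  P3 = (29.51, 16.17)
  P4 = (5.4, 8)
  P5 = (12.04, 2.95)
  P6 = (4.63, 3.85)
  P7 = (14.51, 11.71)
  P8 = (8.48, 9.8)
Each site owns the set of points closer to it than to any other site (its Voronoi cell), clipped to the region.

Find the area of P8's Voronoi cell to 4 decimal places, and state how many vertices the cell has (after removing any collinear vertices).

Area of P8's cell: 23.0900 (5 vertices)

1. box [0,31]×[0,21]: [(0, 0) (31, 0) (31, 21) (0, 21)]
2. ⊥bis P8·P0 via (10.725,11.77): [(0, 0) (21.0532, 0) (2.6256, 21) (0, 21)]  |A|=248.6281
3. ⊥bis P8·P1 via (5.635,14.48): [(0, 11.0544) (0, 0) (21.0532, 0) (7.4035, 15.5551)]  |A|=204.6638
4. ⊥bis P8·P2 via (7.89,10.75): [(0, 5.8499) (0, 0) (21.0532, 0) (10.3043, 12.2494)]  |A|=159.0845
5. ⊥bis P8·P3 via (18.995,12.985): [(0, 5.8499) (0, 0) (21.0532, 0) (10.3043, 12.2494)]  |A|=159.0845
6. ⊥bis P8·P4 via (6.94,8.9): [(6.3997, 9.8245) (12.1413, 0) (21.0532, 0) (10.3043, 12.2494)]  |A|=80.7248
7. ⊥bis P8·P5 via (10.26,6.375): [(6.3997, 9.8245) (8.8453, 5.6398) (13.8307, 8.2307) (10.3043, 12.2494)]  |A|=25.7207
8. ⊥bis P8·P6 via (6.555,6.825): [(6.3997, 9.8245) (8.8453, 5.6398) (13.8307, 8.2307) (10.3043, 12.2494)]  |A|=25.7207
9. ⊥bis P8·P7 via (11.495,10.755): [(6.3997, 9.8245) (8.8453, 5.6398) (12.5117, 7.5452) (11.4268, 10.9702) (10.3043, 12.2494)]  |A|=23.09
10. canonical 5-gon: [(6.3997, 9.8245) (8.8453, 5.6398) (12.5117, 7.5452) (11.4268, 10.9702) (10.3043, 12.2494)]
11. shoelace: 23.09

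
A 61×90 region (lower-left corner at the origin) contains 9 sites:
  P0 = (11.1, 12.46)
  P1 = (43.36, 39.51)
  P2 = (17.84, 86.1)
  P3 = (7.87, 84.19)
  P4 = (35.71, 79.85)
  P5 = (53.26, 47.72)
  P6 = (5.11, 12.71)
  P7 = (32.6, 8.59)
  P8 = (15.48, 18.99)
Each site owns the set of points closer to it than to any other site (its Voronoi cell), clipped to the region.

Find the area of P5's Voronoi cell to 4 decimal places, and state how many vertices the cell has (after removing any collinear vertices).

Area of P5's cell: 564.9409 (3 vertices)

1. box [0,61]×[0,90]: [(0, 0) (61, 0) (61, 90) (0, 90)]
2. ⊥bis P5·P0 via (32.18,30.09): [(0, 68.5673) (57.3454, 0) (61, 0) (61, 90) (0, 90)]  |A|=3523.9909
3. ⊥bis P5·P1 via (48.31,43.615): [(61, 28.3128) (61, 90) (9.8432, 90)]  |A|=1577.8582
4. ⊥bis P5·P2 via (35.55,66.91): [(31.8349, 63.4814) (61, 28.3128) (61, 90) (60.5696, 90)]  |A|=905.2631
5. ⊥bis P5·P3 via (30.565,65.955): [(31.8349, 63.4814) (61, 28.3128) (61, 90) (60.5696, 90)]  |A|=905.2631
6. ⊥bis P5·P4 via (44.485,63.785): [(35.6054, 58.9348) (61, 28.3128) (61, 72.8058)]  |A|=564.9409
7. ⊥bis P5·P6 via (29.185,30.215): [(35.6054, 58.9348) (61, 28.3128) (61, 72.8058)]  |A|=564.9409
8. ⊥bis P5·P7 via (42.93,28.155): [(35.6054, 58.9348) (61, 28.3128) (61, 72.8058)]  |A|=564.9409
9. ⊥bis P5·P8 via (34.37,33.355): [(35.6054, 58.9348) (61, 28.3128) (61, 72.8058)]  |A|=564.9409
10. canonical 3-gon: [(35.6054, 58.9348) (61, 28.3128) (61, 72.8058)]
11. shoelace: 564.9409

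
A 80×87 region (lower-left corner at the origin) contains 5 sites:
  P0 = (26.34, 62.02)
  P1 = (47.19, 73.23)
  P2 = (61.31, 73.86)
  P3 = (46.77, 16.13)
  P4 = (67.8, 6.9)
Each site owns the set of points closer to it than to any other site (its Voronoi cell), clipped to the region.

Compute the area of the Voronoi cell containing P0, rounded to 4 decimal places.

1. box [0,80]×[0,87]: [(0, 0) (80, 0) (80, 87) (0, 87)]
2. ⊥bis P0·P1 via (36.765,67.625): [(0, 0) (73.1236, 0) (26.348, 87) (0, 87)]  |A|=4327.0149
3. ⊥bis P0·P2 via (43.825,67.94): [(0, 0) (66.8278, 0) (56.1204, 31.6251) (26.348, 87) (0, 87)]  |A|=4227.4636
4. ⊥bis P0·P3 via (36.555,39.075): [(0, 22.8009) (49.1098, 44.6643) (26.348, 87) (0, 87)]  |A|=2134.1333
5. ⊥bis P0·P4 via (47.07,34.46): [(0, 22.8009) (49.1098, 44.6643) (26.348, 87) (0, 87)]  |A|=2134.1333
6. canonical 4-gon: [(0, 22.8009) (49.1098, 44.6643) (26.348, 87) (0, 87)]
7. shoelace: 2134.1333

Area of P0's cell: 2134.1333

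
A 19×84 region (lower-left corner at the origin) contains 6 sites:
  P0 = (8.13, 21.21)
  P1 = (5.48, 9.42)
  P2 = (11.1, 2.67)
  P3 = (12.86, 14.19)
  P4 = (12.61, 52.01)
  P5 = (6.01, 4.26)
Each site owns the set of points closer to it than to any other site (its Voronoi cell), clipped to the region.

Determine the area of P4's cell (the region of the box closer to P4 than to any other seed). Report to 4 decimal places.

Area of P4's cell: 898.0056

1. box [0,19]×[0,84]: [(0, 0) (19, 0) (19, 84) (0, 84)]
2. ⊥bis P4·P0 via (10.37,36.61): [(0, 38.1184) (19, 35.3547) (19, 84) (0, 84)]  |A|=898.0056
3. ⊥bis P4·P1 via (9.045,30.715): [(0, 38.1184) (19, 35.3547) (19, 84) (0, 84)]  |A|=898.0056
4. ⊥bis P4·P2 via (11.855,27.34): [(0, 38.1184) (19, 35.3547) (19, 84) (0, 84)]  |A|=898.0056
5. ⊥bis P4·P3 via (12.735,33.1): [(0, 38.1184) (19, 35.3547) (19, 84) (0, 84)]  |A|=898.0056
6. ⊥bis P4·P5 via (9.31,28.135): [(0, 38.1184) (19, 35.3547) (19, 84) (0, 84)]  |A|=898.0056
7. canonical 4-gon: [(0, 38.1184) (19, 35.3547) (19, 84) (0, 84)]
8. shoelace: 898.0056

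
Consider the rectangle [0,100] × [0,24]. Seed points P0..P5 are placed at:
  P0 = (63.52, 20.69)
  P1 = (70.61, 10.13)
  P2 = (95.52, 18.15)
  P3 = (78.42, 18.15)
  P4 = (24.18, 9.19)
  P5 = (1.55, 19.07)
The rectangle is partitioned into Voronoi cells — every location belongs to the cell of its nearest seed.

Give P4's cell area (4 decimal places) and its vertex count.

1. box [0,100]×[0,24]: [(0, 0) (100, 0) (100, 24) (0, 24)]
2. ⊥bis P4·P0 via (43.85,14.94): [(0, 0) (48.2173, 0) (41.2016, 24) (0, 24)]  |A|=1073.0263
3. ⊥bis P4·P1 via (47.395,9.66): [(0, 0) (47.5906, 0) (47.5439, 2.3035) (41.2016, 24) (0, 24)]  |A|=1072.3045
4. ⊥bis P4·P2 via (59.85,13.67): [(0, 0) (47.5906, 0) (47.5439, 2.3035) (41.2016, 24) (0, 24)]  |A|=1072.3045
5. ⊥bis P4·P3 via (51.3,13.67): [(0, 0) (47.5906, 0) (47.5439, 2.3035) (41.2016, 24) (0, 24)]  |A|=1072.3045
6. ⊥bis P4·P5 via (12.865,14.13): [(6.696, 0) (47.5906, 0) (47.5439, 2.3035) (41.2016, 24) (17.1741, 24)]  |A|=785.8629
7. canonical 5-gon: [(6.696, 0) (47.5906, 0) (47.5439, 2.3035) (41.2016, 24) (17.1741, 24)]
8. shoelace: 785.8629

Area of P4's cell: 785.8629 (5 vertices)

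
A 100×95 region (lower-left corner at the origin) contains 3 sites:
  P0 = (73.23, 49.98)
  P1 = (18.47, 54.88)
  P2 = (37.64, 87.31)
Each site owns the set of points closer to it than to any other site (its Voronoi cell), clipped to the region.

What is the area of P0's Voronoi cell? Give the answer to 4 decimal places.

1. box [0,100]×[0,95]: [(0, 0) (100, 0) (100, 95) (0, 95)]
2. ⊥bis P0·P1 via (45.85,52.43): [(41.1585, 0) (100, 0) (100, 95) (49.6592, 95)]  |A|=5186.1586
3. ⊥bis P0·P2 via (55.435,68.645): [(46.5423, 60.1668) (41.1585, 0) (100, 0) (100, 95) (83.0785, 95)]  |A|=4604.1084
4. canonical 5-gon: [(46.5423, 60.1668) (41.1585, 0) (100, 0) (100, 95) (83.0785, 95)]
5. shoelace: 4604.1084

Area of P0's cell: 4604.1084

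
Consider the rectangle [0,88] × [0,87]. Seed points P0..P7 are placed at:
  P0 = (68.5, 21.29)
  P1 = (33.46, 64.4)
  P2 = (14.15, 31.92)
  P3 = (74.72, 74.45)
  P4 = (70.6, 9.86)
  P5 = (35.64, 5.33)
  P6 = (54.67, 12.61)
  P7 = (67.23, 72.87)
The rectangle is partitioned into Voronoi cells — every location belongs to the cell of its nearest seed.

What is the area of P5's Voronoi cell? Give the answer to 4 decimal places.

Area of P5's cell: 674.2219

1. box [0,88]×[0,87]: [(0, 0) (88, 0) (88, 87) (0, 87)]
2. ⊥bis P5·P0 via (52.07,13.31): [(0, 0) (58.5346, 0) (16.279, 87) (0, 87)]  |A|=3254.3925
3. ⊥bis P5·P1 via (34.55,34.865): [(0, 33.5899) (0, 0) (58.5346, 0) (41.4766, 35.1206)]  |A|=1724.4851
4. ⊥bis P5·P2 via (24.895,18.625): [(1.8499, 0) (58.5346, 0) (42.5559, 32.8985)]  |A|=932.4216
5. ⊥bis P5·P3 via (55.18,39.89): [(1.8499, 0) (58.5346, 0) (42.5559, 32.8985)]  |A|=932.4216
6. ⊥bis P5·P4 via (53.12,7.595): [(1.8499, 0) (54.1041, 0) (52.4921, 12.441) (42.5559, 32.8985)]  |A|=904.8617
7. ⊥bis P5·P6 via (45.155,8.97): [(37.5491, 28.852) (1.8499, 0) (48.5865, 0)]  |A|=674.2219
8. ⊥bis P5·P7 via (51.435,39.1): [(37.5491, 28.852) (1.8499, 0) (48.5865, 0)]  |A|=674.2219
9. canonical 3-gon: [(37.5491, 28.852) (1.8499, 0) (48.5865, 0)]
10. shoelace: 674.2219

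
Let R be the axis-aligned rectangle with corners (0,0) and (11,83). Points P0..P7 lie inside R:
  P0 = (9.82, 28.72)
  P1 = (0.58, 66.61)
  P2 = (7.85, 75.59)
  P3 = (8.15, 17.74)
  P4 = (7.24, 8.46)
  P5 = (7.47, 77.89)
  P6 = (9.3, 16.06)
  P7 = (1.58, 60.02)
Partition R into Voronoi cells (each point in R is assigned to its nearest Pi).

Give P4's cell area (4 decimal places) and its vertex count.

1. box [0,11]×[0,83]: [(0, 0) (11, 0) (11, 83) (0, 83)]
2. ⊥bis P4·P0 via (8.53,18.59): [(0, 19.6762) (0, 0) (11, 0) (11, 18.2755)]  |A|=208.7344
3. ⊥bis P4·P1 via (3.91,37.535): [(0, 19.6762) (0, 0) (11, 0) (11, 18.2755)]  |A|=208.7344
4. ⊥bis P4·P2 via (7.545,42.025): [(0, 19.6762) (0, 0) (11, 0) (11, 18.2755)]  |A|=208.7344
5. ⊥bis P4·P3 via (7.695,13.1): [(0, 13.8546) (0, 0) (11, 0) (11, 12.7759)]  |A|=146.4677
6. ⊥bis P4·P5 via (7.355,43.175): [(0, 13.8546) (0, 0) (11, 0) (11, 12.7759)]  |A|=146.4677
7. ⊥bis P4·P6 via (8.27,12.26): [(3.7402, 13.4878) (0, 13.8546) (0, 0) (11, 0) (11, 11.52)]  |A|=141.909
8. ⊥bis P4·P7 via (4.41,34.24): [(3.7402, 13.4878) (0, 13.8546) (0, 0) (11, 0) (11, 11.52)]  |A|=141.909
9. canonical 5-gon: [(3.7402, 13.4878) (0, 13.8546) (0, 0) (11, 0) (11, 11.52)]
10. shoelace: 141.909

Area of P4's cell: 141.9090 (5 vertices)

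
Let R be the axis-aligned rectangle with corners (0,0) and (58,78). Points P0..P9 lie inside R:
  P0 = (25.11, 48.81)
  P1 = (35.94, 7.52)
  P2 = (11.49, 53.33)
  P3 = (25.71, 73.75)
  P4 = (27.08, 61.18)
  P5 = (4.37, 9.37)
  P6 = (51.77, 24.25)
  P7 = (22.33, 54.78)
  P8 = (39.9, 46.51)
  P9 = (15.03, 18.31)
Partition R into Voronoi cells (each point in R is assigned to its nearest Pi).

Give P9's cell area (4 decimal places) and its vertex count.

1. box [0,58]×[0,78]: [(0, 0) (58, 0) (58, 78) (0, 78)]
2. ⊥bis P9·P0 via (20.07,33.56): [(0, 40.193) (0, 0) (58, 0) (58, 21.0244)]  |A|=1775.3051
3. ⊥bis P9·P1 via (25.485,12.915): [(33.7972, 29.0233) (0, 40.193) (0, 0) (18.8206, 0)]  |A|=952.3226
4. ⊥bis P9·P2 via (13.26,35.82): [(33.7972, 29.0233) (13.2383, 35.8178) (0, 34.4796) (0, 0) (18.8206, 0)]  |A|=914.5049
5. ⊥bis P9·P3 via (20.37,46.03): [(33.7972, 29.0233) (13.2383, 35.8178) (0, 34.4796) (0, 0) (18.8206, 0)]  |A|=914.5049
6. ⊥bis P9·P4 via (21.055,39.745): [(33.7972, 29.0233) (13.2383, 35.8178) (0, 34.4796) (0, 0) (18.8206, 0)]  |A|=914.5049
7. ⊥bis P9·P5 via (9.7,13.84): [(19.7677, 1.8354) (33.7972, 29.0233) (13.2383, 35.8178) (0, 34.4796) (0, 25.4062)]  |A|=646.1226
8. ⊥bis P9·P6 via (33.4,21.28): [(19.7677, 1.8354) (32.5415, 26.5899) (32.055, 29.5991) (13.2383, 35.8178) (0, 34.4796) (0, 25.4062)]  |A|=643.6414
9. ⊥bis P9·P7 via (18.68,36.545): [(19.7677, 1.8354) (32.5415, 26.5899) (32.055, 29.5991) (13.2383, 35.8178) (0, 34.4796) (0, 25.4062)]  |A|=643.6414
10. ⊥bis P9·P8 via (27.465,32.41): [(19.7677, 1.8354) (32.5415, 26.5899) (32.2883, 28.1563) (29.8116, 30.3405) (13.2383, 35.8178) (0, 34.4796) (0, 25.4062)]  |A|=642.1095
11. canonical 7-gon: [(19.7677, 1.8354) (32.5415, 26.5899) (32.2883, 28.1563) (29.8116, 30.3405) (13.2383, 35.8178) (0, 34.4796) (0, 25.4062)]
12. shoelace: 642.1095

Area of P9's cell: 642.1095 (7 vertices)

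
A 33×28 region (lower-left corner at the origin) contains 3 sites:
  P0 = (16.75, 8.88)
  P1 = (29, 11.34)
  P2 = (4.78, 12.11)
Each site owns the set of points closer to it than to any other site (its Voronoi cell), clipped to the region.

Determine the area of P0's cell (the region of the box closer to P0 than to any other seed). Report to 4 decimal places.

1. box [0,33]×[0,28]: [(0, 0) (33, 0) (33, 28) (0, 28)]
2. ⊥bis P0·P1 via (22.875,10.11): [(0, 0) (24.9053, 0) (19.2824, 28) (0, 28)]  |A|=618.6271
3. ⊥bis P0·P2 via (10.765,10.495): [(7.933, 0) (24.9053, 0) (19.2824, 28) (15.4886, 28)]  |A|=290.7249
4. canonical 4-gon: [(7.933, 0) (24.9053, 0) (19.2824, 28) (15.4886, 28)]
5. shoelace: 290.7249

Area of P0's cell: 290.7249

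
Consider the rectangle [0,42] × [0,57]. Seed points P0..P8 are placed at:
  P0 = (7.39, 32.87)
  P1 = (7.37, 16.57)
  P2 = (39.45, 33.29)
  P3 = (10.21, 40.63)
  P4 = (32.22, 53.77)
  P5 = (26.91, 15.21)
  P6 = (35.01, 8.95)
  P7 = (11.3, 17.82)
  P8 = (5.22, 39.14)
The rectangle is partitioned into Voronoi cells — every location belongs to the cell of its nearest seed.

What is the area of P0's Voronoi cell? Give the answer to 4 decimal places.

Area of P0's cell: 192.9404

1. box [0,42]×[0,57]: [(0, 0) (42, 0) (42, 57) (0, 57)]
2. ⊥bis P0·P1 via (7.38,24.72): [(0, 24.7291) (42, 24.6775) (42, 57) (0, 57)]  |A|=1356.4619
3. ⊥bis P0·P2 via (23.42,33.08): [(0, 24.7291) (23.5298, 24.7002) (23.1066, 57) (0, 57)]  |A|=752.8342
4. ⊥bis P0·P3 via (8.8,36.75): [(0, 39.9479) (0, 24.7291) (23.5298, 24.7002) (23.4416, 31.4292)]  |A|=257.5426
5. ⊥bis P0·P4 via (19.805,43.32): [(0, 39.9479) (0, 24.7291) (23.5298, 24.7002) (23.4416, 31.4292)]  |A|=257.5426
6. ⊥bis P0·P5 via (17.15,24.04): [(0, 39.9479) (0, 24.7291) (17.7537, 24.7073) (23.4472, 31.0005) (23.4416, 31.4292)]  |A|=239.3473
7. ⊥bis P0·P6 via (21.2,20.91): [(0, 39.9479) (0, 24.7291) (17.7537, 24.7073) (23.4472, 31.0005) (23.4416, 31.4292)]  |A|=239.3473
8. ⊥bis P0·P7 via (9.345,25.345): [(0, 39.9479) (0, 24.7291) (6.9414, 24.7205) (21.0916, 28.3968) (23.4472, 31.0005) (23.4416, 31.4292)]  |A|=219.3791
9. ⊥bis P0·P8 via (6.305,36.005): [(8.633, 36.8107) (0, 33.8229) (0, 24.7291) (6.9414, 24.7205) (21.0916, 28.3968) (23.4472, 31.0005) (23.4416, 31.4292)]  |A|=192.9404
10. canonical 7-gon: [(8.633, 36.8107) (0, 33.8229) (0, 24.7291) (6.9414, 24.7205) (21.0916, 28.3968) (23.4472, 31.0005) (23.4416, 31.4292)]
11. shoelace: 192.9404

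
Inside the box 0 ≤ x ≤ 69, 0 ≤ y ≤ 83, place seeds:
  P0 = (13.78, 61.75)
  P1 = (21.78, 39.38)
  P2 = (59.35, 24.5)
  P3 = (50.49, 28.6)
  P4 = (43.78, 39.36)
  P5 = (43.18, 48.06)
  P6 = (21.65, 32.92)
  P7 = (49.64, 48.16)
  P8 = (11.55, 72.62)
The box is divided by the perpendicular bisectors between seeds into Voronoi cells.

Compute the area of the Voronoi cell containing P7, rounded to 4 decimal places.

Area of P7's cell: 973.6149

1. box [0,69]×[0,83]: [(0, 0) (69, 0) (69, 83) (0, 83)]
2. ⊥bis P7·P0 via (31.71,54.955): [(10.8835, 0) (69, 0) (69, 83) (42.3383, 83)]  |A|=3518.2947
3. ⊥bis P7·P1 via (35.71,43.77): [(31.9694, 55.6394) (49.504, 0) (69, 0) (69, 83) (42.3383, 83)]  |A|=2443.8834
4. ⊥bis P7·P2 via (54.495,36.33): [(31.9694, 55.6394) (39.9375, 30.3556) (69, 42.2828) (69, 83) (42.3383, 83)]  |A|=1533.5543
5. ⊥bis P7·P3 via (50.065,38.38): [(31.9694, 55.6394) (37.5796, 37.8374) (60.6064, 38.8381) (69, 42.2828) (69, 83) (42.3383, 83)]  |A|=1446.234
6. ⊥bis P7·P4 via (46.71,43.76): [(31.9694, 55.6394) (32.7924, 53.0278) (54.4998, 38.5727) (60.6064, 38.8381) (69, 42.2828) (69, 83) (42.3383, 83)]  |A|=1315.9621
7. ⊥bis P7·P5 via (46.41,48.11): [(46.4749, 43.9165) (54.4998, 38.5727) (60.6064, 38.8381) (69, 42.2828) (69, 83) (45.8699, 83)]  |A|=973.6149
8. ⊥bis P7·P6 via (35.645,40.54): [(46.4749, 43.9165) (54.4998, 38.5727) (60.6064, 38.8381) (69, 42.2828) (69, 83) (45.8699, 83)]  |A|=973.6149
9. ⊥bis P7·P8 via (30.595,60.39): [(46.4749, 43.9165) (54.4998, 38.5727) (60.6064, 38.8381) (69, 42.2828) (69, 83) (45.8699, 83)]  |A|=973.6149
10. canonical 6-gon: [(46.4749, 43.9165) (54.4998, 38.5727) (60.6064, 38.8381) (69, 42.2828) (69, 83) (45.8699, 83)]
11. shoelace: 973.6149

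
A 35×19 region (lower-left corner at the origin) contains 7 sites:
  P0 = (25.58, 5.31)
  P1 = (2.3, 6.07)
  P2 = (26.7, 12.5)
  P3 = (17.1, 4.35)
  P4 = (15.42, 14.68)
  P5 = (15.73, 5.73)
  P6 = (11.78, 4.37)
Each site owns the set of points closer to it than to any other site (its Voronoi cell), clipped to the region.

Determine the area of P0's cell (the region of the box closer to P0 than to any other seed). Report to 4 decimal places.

Area of P0's cell: 117.3344

1. box [0,35]×[0,19]: [(0, 0) (35, 0) (35, 19) (0, 19)]
2. ⊥bis P0·P1 via (13.94,5.69): [(13.7542, 0) (35, 0) (35, 19) (14.3745, 19)]  |A|=397.7768
3. ⊥bis P0·P2 via (26.14,8.905): [(14.1062, 10.7795) (13.7542, 0) (35, 0) (35, 7.5249)]  |A|=193.1213
4. ⊥bis P0·P3 via (21.34,4.83): [(20.7842, 9.7393) (21.8868, 0) (35, 0) (35, 7.5249)]  |A|=117.3424
5. ⊥bis P0·P4 via (20.5,9.995): [(20.7842, 9.7393) (21.8868, 0) (35, 0) (35, 7.5249)]  |A|=117.3424
6. ⊥bis P0·P5 via (20.655,5.52): [(20.8346, 9.7314) (20.821, 9.4141) (21.8868, 0) (35, 0) (35, 7.5249)]  |A|=117.3344
7. ⊥bis P0·P6 via (18.68,4.84): [(20.8346, 9.7314) (20.821, 9.4141) (21.8868, 0) (35, 0) (35, 7.5249)]  |A|=117.3344
8. canonical 5-gon: [(20.8346, 9.7314) (20.821, 9.4141) (21.8868, 0) (35, 0) (35, 7.5249)]
9. shoelace: 117.3344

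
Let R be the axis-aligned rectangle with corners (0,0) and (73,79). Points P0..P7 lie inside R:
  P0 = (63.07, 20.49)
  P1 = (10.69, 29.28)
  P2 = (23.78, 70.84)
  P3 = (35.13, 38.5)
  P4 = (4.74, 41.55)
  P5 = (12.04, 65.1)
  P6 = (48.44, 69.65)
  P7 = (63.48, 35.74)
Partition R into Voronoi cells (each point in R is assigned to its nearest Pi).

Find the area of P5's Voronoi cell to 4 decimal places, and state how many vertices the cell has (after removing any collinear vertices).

1. box [0,73]×[0,79]: [(0, 0) (73, 0) (73, 79) (0, 79)]
2. ⊥bis P5·P0 via (37.555,42.795): [(0, 0) (0.144, 0) (69.2051, 79) (0, 79)]  |A|=2739.2885
3. ⊥bis P5·P1 via (11.365,47.19): [(0, 47.6183) (40.4392, 46.0942) (69.2051, 79) (0, 79)]  |A|=1773.1477
4. ⊥bis P5·P2 via (17.91,67.97): [(0, 47.6183) (28.3835, 46.5486) (12.5171, 79) (0, 79)]  |A|=648.4601
5. ⊥bis P5·P3 via (23.585,51.8): [(0, 47.6183) (17.9867, 46.9404) (25.1512, 53.1596) (12.5171, 79) (0, 79)]  |A|=614.727
6. ⊥bis P5·P4 via (8.39,53.325): [(0, 55.9257) (20.8812, 49.453) (25.1512, 53.1596) (12.5171, 79) (0, 79)]  |A|=504.4155
7. ⊥bis P5·P6 via (30.24,67.375): [(0, 55.9257) (20.8812, 49.453) (25.1512, 53.1596) (12.5171, 79) (0, 79)]  |A|=504.4155
8. ⊥bis P5·P7 via (37.76,50.42): [(0, 55.9257) (20.8812, 49.453) (25.1512, 53.1596) (12.5171, 79) (0, 79)]  |A|=504.4155
9. canonical 5-gon: [(0, 55.9257) (20.8812, 49.453) (25.1512, 53.1596) (12.5171, 79) (0, 79)]
10. shoelace: 504.4155

Area of P5's cell: 504.4155 (5 vertices)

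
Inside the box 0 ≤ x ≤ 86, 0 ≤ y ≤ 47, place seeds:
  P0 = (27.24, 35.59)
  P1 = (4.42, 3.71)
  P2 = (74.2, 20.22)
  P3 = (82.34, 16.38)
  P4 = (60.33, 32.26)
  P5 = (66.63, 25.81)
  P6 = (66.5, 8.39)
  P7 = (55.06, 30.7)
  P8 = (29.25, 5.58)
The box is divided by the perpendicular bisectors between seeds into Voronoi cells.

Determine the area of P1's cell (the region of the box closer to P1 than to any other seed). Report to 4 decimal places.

Area of P1's cell: 412.8230

1. box [0,86]×[0,47]: [(0, 0) (86, 0) (86, 47) (0, 47)]
2. ⊥bis P1·P0 via (15.83,19.65): [(0, 30.9813) (0, 0) (43.2814, 0)]  |A|=670.4569
3. ⊥bis P1·P2 via (39.31,11.965): [(41.9084, 0.9828) (0, 30.9813) (0, 0) (42.1409, 0)]  |A|=669.8964
4. ⊥bis P1·P3 via (43.38,10.045): [(41.9084, 0.9828) (0, 30.9813) (0, 0) (42.1409, 0)]  |A|=669.8964
5. ⊥bis P1·P4 via (32.375,17.985): [(40.5665, 1.9434) (0, 30.9813) (0, 0) (41.5589, 0)]  |A|=668.7831
6. ⊥bis P1·P5 via (35.525,14.76): [(39.9115, 2.4122) (0, 30.9813) (0, 0) (40.7685, 0)]  |A|=667.426
7. ⊥bis P1·P6 via (35.46,6.05): [(35.496, 5.5729) (0, 30.9813) (0, 0) (35.9161, 0)]  |A|=649.9336
8. ⊥bis P1·P7 via (29.74,17.205): [(35.496, 5.5729) (0, 30.9813) (0, 0) (35.9161, 0)]  |A|=649.9336
9. ⊥bis P1·P8 via (16.835,4.645): [(15.6978, 19.7446) (0, 30.9813) (0, 0) (17.1848, 0)]  |A|=412.823
10. canonical 4-gon: [(15.6978, 19.7446) (0, 30.9813) (0, 0) (17.1848, 0)]
11. shoelace: 412.823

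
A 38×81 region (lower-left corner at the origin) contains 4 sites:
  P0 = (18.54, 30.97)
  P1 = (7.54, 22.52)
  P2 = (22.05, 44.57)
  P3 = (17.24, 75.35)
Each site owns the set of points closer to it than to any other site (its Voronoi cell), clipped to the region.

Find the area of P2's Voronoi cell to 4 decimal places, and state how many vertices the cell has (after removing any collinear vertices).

1. box [0,38]×[0,81]: [(0, 0) (38, 0) (38, 81) (0, 81)]
2. ⊥bis P2·P0 via (20.295,37.77): [(0, 43.0079) (38, 33.2005) (38, 81) (0, 81)]  |A|=1630.0395
3. ⊥bis P2·P1 via (14.795,33.545): [(0, 43.2808) (0.6824, 42.8318) (38, 33.2005) (38, 81) (0, 81)]  |A|=1629.9463
4. ⊥bis P2·P3 via (19.645,59.96): [(0, 56.8901) (0, 43.2808) (0.6824, 42.8318) (38, 33.2005) (38, 62.8283)]  |A|=826.5962
5. canonical 5-gon: [(0, 56.8901) (0, 43.2808) (0.6824, 42.8318) (38, 33.2005) (38, 62.8283)]
6. shoelace: 826.5962

Area of P2's cell: 826.5962 (5 vertices)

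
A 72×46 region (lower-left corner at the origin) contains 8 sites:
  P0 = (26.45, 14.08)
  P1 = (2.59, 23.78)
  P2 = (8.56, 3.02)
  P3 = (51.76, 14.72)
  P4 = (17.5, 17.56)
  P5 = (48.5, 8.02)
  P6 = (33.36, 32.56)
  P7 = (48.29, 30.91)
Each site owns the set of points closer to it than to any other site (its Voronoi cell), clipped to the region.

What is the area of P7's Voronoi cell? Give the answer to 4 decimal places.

1. box [0,72]×[0,46]: [(0, 0) (72, 0) (72, 46) (0, 46)]
2. ⊥bis P7·P0 via (37.37,22.495): [(54.7047, 0) (72, 0) (72, 46) (19.2569, 46)]  |A|=1610.8811
3. ⊥bis P7·P1 via (25.44,27.345): [(23.3603, 40.6752) (54.7047, 0) (72, 0) (72, 46) (22.5295, 46)]  |A|=1602.1683
4. ⊥bis P7·P2 via (28.425,16.965): [(23.3603, 40.6752) (54.7047, 0) (72, 0) (72, 46) (22.5295, 46)]  |A|=1602.1683
5. ⊥bis P7·P3 via (50.025,22.815): [(23.3603, 40.6752) (38.9522, 20.4418) (72, 27.5249) (72, 46) (22.5295, 46)]  |A|=970.5772
6. ⊥bis P7·P4 via (32.895,24.235): [(28.8629, 33.5345) (38.9522, 20.4418) (72, 27.5249) (72, 46) (23.4581, 46)]  |A|=953.1054
7. ⊥bis P7·P5 via (48.395,19.465): [(28.8629, 33.5345) (38.9522, 20.4418) (72, 27.5249) (72, 46) (23.4581, 46)]  |A|=953.1054
8. ⊥bis P7·P6 via (40.825,31.735): [(39.5921, 20.5789) (72, 27.5249) (72, 46) (42.4015, 46)]  |A|=675.5828
9. canonical 4-gon: [(39.5921, 20.5789) (72, 27.5249) (72, 46) (42.4015, 46)]
10. shoelace: 675.5828

Area of P7's cell: 675.5828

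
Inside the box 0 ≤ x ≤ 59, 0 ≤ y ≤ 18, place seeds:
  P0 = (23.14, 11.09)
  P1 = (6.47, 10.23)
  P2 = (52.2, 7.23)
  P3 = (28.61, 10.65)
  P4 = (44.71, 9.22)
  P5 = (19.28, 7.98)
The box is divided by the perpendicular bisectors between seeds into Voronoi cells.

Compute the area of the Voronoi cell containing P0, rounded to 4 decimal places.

Area of P0's cell: 82.0484

1. box [0,59]×[0,18]: [(0, 0) (59, 0) (59, 18) (0, 18)]
2. ⊥bis P0·P1 via (14.805,10.66): [(15.3549, 0) (59, 0) (59, 18) (14.4263, 18)]  |A|=793.9685
3. ⊥bis P0·P2 via (37.67,9.16): [(15.3549, 0) (36.4533, 0) (38.8442, 18) (14.4263, 18)]  |A|=409.646
4. ⊥bis P0·P3 via (25.875,10.87): [(15.3549, 0) (25.0006, 0) (26.4485, 18) (14.4263, 18)]  |A|=195.0109
5. ⊥bis P0·P4 via (33.925,10.155): [(15.3549, 0) (25.0006, 0) (26.4485, 18) (14.4263, 18)]  |A|=195.0109
6. ⊥bis P0·P5 via (21.21,9.535): [(14.4288, 17.9515) (25.3539, 4.3918) (26.4485, 18) (14.4263, 18)]  |A|=82.0484
7. canonical 4-gon: [(14.4288, 17.9515) (25.3539, 4.3918) (26.4485, 18) (14.4263, 18)]
8. shoelace: 82.0484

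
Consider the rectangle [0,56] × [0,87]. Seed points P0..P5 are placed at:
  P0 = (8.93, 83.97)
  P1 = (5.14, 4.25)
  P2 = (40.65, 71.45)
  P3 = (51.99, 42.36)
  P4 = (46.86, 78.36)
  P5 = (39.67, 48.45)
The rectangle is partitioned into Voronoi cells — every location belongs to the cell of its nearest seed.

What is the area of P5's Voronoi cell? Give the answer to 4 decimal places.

1. box [0,56]×[0,87]: [(0, 0) (56, 0) (56, 87) (0, 87)]
2. ⊥bis P5·P0 via (24.3,66.21): [(0, 45.1801) (0, 0) (56, 0) (56, 87) (48.3228, 87)]  |A|=3861.5727
3. ⊥bis P5·P1 via (22.405,26.35): [(0, 45.1801) (0, 43.8533) (56, 0.1049) (56, 87) (48.3228, 87)]  |A|=2630.7451
4. ⊥bis P5·P2 via (40.16,59.95): [(18.1502, 60.8878) (0, 45.1801) (0, 43.8533) (56, 0.1049) (56, 59.2751)]  |A|=2005.8197
5. ⊥bis P5·P3 via (45.83,45.405): [(52.7546, 59.4134) (18.1502, 60.8878) (0, 45.1801) (0, 43.8533) (32.5089, 18.4566)]  |A|=1242.9728
6. ⊥bis P5·P4 via (43.265,63.405): [(52.7546, 59.4134) (18.1502, 60.8878) (0, 45.1801) (0, 43.8533) (32.5089, 18.4566)]  |A|=1242.9728
7. canonical 5-gon: [(52.7546, 59.4134) (18.1502, 60.8878) (0, 45.1801) (0, 43.8533) (32.5089, 18.4566)]
8. shoelace: 1242.9728

Area of P5's cell: 1242.9728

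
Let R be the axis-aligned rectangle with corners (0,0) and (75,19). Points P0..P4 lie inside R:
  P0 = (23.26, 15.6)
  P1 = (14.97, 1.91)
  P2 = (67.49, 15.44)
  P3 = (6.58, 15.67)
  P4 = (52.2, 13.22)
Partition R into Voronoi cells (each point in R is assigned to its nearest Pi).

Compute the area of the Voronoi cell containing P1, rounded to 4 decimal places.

Area of P1's cell: 206.3340

1. box [0,75]×[0,19]: [(0, 0) (75, 0) (75, 19) (0, 19)]
2. ⊥bis P1·P0 via (19.115,8.755): [(0, 0) (33.5729, 0) (2.1965, 19) (0, 19)]  |A|=339.8096
3. ⊥bis P1·P2 via (41.23,8.675): [(0, 0) (33.5729, 0) (2.1965, 19) (0, 19)]  |A|=339.8096
4. ⊥bis P1·P3 via (10.775,8.79): [(0, 2.2201) (0, 0) (33.5729, 0) (14.9018, 11.3063)]  |A|=206.334
5. ⊥bis P1·P4 via (33.585,7.565): [(0, 2.2201) (0, 0) (33.5729, 0) (14.9018, 11.3063)]  |A|=206.334
6. canonical 4-gon: [(0, 2.2201) (0, 0) (33.5729, 0) (14.9018, 11.3063)]
7. shoelace: 206.334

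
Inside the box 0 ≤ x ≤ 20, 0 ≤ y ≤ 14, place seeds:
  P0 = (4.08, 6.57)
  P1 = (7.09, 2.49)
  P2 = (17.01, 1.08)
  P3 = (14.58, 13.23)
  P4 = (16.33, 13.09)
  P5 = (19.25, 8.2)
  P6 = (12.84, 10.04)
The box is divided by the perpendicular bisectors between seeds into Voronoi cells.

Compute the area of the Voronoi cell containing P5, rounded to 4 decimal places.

1. box [0,20]×[0,14]: [(0, 0) (20, 0) (20, 14) (0, 14)]
2. ⊥bis P5·P0 via (11.665,7.385): [(12.4585, 0) (20, 0) (20, 14) (10.9542, 14)]  |A|=116.1109
3. ⊥bis P5·P1 via (13.17,5.345): [(11.5027, 8.8957) (15.6799, 0) (20, 0) (20, 14) (10.9542, 14)]  |A|=101.7827
4. ⊥bis P5·P2 via (18.13,4.64): [(11.5027, 8.8957) (12.6987, 6.3487) (20, 4.0517) (20, 14) (10.9542, 14)]  |A|=73.2777
5. ⊥bis P5·P3 via (16.915,10.715): [(12.551, 6.6633) (12.6987, 6.3487) (20, 4.0517) (20, 13.5792)]  |A|=36.4642
6. ⊥bis P5·P4 via (17.79,10.645): [(15.1266, 9.0546) (12.551, 6.6633) (12.6987, 6.3487) (20, 4.0517) (20, 11.9647)]  |A|=32.53
7. ⊥bis P5·P6 via (16.045,9.12): [(16.2123, 9.7029) (15.0382, 5.6127) (20, 4.0517) (20, 11.9647)]  |A|=26.0497
8. canonical 4-gon: [(16.2123, 9.7029) (15.0382, 5.6127) (20, 4.0517) (20, 11.9647)]
9. shoelace: 26.0497

Area of P5's cell: 26.0497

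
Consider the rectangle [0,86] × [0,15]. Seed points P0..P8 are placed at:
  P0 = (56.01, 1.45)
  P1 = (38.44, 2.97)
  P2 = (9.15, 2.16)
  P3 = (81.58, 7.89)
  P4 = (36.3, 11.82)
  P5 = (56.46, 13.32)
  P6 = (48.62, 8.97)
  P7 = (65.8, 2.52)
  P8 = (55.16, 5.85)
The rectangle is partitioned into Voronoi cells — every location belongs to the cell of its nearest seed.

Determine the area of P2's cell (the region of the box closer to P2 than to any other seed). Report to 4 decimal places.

1. box [0,86]×[0,15]: [(0, 0) (86, 0) (86, 15) (0, 15)]
2. ⊥bis P2·P0 via (32.58,1.805): [(0, 0) (32.5527, 0) (32.7799, 15) (0, 15)]  |A|=489.9943
3. ⊥bis P2·P1 via (23.795,2.565): [(0, 0) (23.8659, 0) (23.4511, 15) (0, 15)]  |A|=354.8779
4. ⊥bis P2·P3 via (45.365,5.025): [(0, 0) (23.8659, 0) (23.4511, 15) (0, 15)]  |A|=354.8779
5. ⊥bis P2·P4 via (22.725,6.99): [(0, 0) (23.8659, 0) (23.7525, 4.1022) (19.875, 15) (0, 15)]  |A|=335.3921
6. ⊥bis P2·P5 via (32.805,7.74): [(0, 0) (23.8659, 0) (23.7525, 4.1022) (19.875, 15) (0, 15)]  |A|=335.3921
7. ⊥bis P2·P6 via (28.885,5.565): [(0, 0) (23.8659, 0) (23.7525, 4.1022) (19.875, 15) (0, 15)]  |A|=335.3921
8. ⊥bis P2·P7 via (37.475,2.34): [(0, 0) (23.8659, 0) (23.7525, 4.1022) (19.875, 15) (0, 15)]  |A|=335.3921
9. ⊥bis P2·P8 via (32.155,4.005): [(0, 0) (23.8659, 0) (23.7525, 4.1022) (19.875, 15) (0, 15)]  |A|=335.3921
10. canonical 5-gon: [(0, 0) (23.8659, 0) (23.7525, 4.1022) (19.875, 15) (0, 15)]
11. shoelace: 335.3921

Area of P2's cell: 335.3921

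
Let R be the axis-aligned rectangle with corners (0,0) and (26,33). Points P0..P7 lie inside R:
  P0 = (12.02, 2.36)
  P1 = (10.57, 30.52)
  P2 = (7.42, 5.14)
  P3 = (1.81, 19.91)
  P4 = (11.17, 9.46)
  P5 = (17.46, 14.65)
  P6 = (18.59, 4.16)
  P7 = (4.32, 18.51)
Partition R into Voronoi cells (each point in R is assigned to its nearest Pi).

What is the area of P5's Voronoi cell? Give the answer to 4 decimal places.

Area of P5's cell: 202.1958

1. box [0,26]×[0,33]: [(0, 0) (26, 0) (26, 33) (0, 33)]
2. ⊥bis P5·P0 via (14.74,8.505): [(0, 15.0295) (26, 3.5209) (26, 33) (0, 33)]  |A|=616.8451
3. ⊥bis P5·P1 via (14.015,22.585): [(0, 16.5004) (0, 15.0295) (26, 3.5209) (26, 27.7883)]  |A|=334.5979
4. ⊥bis P5·P2 via (12.44,9.895): [(4.3815, 18.4026) (13.0467, 9.2545) (26, 3.5209) (26, 27.7883)]  |A|=296.72
5. ⊥bis P5·P3 via (9.635,17.28): [(10.9743, 21.2649) (8.5376, 14.0149) (13.0467, 9.2545) (26, 3.5209) (26, 27.7883)]  |A|=276.3083
6. ⊥bis P5·P4 via (14.315,12.055): [(10.9743, 21.2649) (9.7417, 17.5976) (18.685, 6.7588) (26, 3.5209) (26, 27.7883)]  |A|=245.9688
7. ⊥bis P5·P6 via (18.025,9.405): [(10.9743, 21.2649) (9.7417, 17.5976) (16.6259, 9.2543) (26, 10.2641) (26, 27.7883)]  |A|=208.5696
8. ⊥bis P5·P7 via (10.89,16.58): [(12.4551, 21.9078) (10.809, 16.3041) (16.6259, 9.2543) (26, 10.2641) (26, 27.7883)]  |A|=202.1958
9. canonical 5-gon: [(12.4551, 21.9078) (10.809, 16.3041) (16.6259, 9.2543) (26, 10.2641) (26, 27.7883)]
10. shoelace: 202.1958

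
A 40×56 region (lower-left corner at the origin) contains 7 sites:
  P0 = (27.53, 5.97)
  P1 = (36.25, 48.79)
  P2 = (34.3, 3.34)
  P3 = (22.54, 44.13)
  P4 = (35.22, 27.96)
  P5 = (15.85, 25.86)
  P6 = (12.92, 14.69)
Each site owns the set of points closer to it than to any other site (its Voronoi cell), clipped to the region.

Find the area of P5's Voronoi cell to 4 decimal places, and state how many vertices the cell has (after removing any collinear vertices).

1. box [0,40]×[0,56]: [(0, 0) (40, 0) (40, 56) (0, 56)]
2. ⊥bis P5·P0 via (21.69,15.915): [(0, 3.178) (40, 26.6672) (40, 56) (0, 56)]  |A|=1643.0967
3. ⊥bis P5·P1 via (26.05,37.325): [(0, 3.178) (38.8131, 25.9702) (5.0589, 56) (0, 56)]  |A|=1101.0513
4. ⊥bis P5·P2 via (25.075,14.6): [(0, 3.178) (38.8131, 25.9702) (5.0589, 56) (0, 56)]  |A|=1101.0513
5. ⊥bis P5·P3 via (19.195,34.995): [(0, 42.0237) (0, 3.178) (38.8131, 25.9702) (35.2959, 29.0993)]  |A|=786.3542
6. ⊥bis P5·P4 via (25.535,26.91): [(24.8843, 32.9117) (0, 42.0237) (0, 3.178) (26.4255, 18.6958)]  |A|=683.1139
7. ⊥bis P5·P6 via (14.385,20.275): [(24.8843, 32.9117) (0, 42.0237) (0, 24.0483) (24.5666, 17.6043) (26.4255, 18.6958)]  |A|=426.7568
8. canonical 5-gon: [(24.8843, 32.9117) (0, 42.0237) (0, 24.0483) (24.5666, 17.6043) (26.4255, 18.6958)]
9. shoelace: 426.7568

Area of P5's cell: 426.7568 (5 vertices)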